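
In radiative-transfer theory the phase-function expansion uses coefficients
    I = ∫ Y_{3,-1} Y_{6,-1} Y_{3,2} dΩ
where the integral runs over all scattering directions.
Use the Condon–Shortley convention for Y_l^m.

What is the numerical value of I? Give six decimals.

-0.121471

Rules hold: Σm=0, L=12 even, 3≤3≤9.
N = 7·13·7 = 637
Δ = 6!·0!·6!/13! = 1/12012
Racah Σ t=3..3: t=3:−1/1296 = -1/1296
⇒ 3j(3 6 3; 0 0 0)² = 100/3003, sgn +1
Racah Σ t=4..4: t=4:+1/5760 = 1/5760
⇒ 3j(3 6 3; -1 -1 2)² = 5/572, sgn -1
4πI² = N·(3j₀)²·(3jₘ)² = 875/4719
I = -1·√(0.185421/4π) = -0.12147142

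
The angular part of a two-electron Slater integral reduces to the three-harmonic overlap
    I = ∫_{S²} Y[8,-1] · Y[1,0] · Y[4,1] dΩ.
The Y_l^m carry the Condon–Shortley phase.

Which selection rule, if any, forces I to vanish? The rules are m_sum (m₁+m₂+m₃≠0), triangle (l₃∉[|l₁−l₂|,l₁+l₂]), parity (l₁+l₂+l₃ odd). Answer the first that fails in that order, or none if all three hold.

m₁+m₂+m₃ = -1 + 0 + 1 = 0  ✓
triangle: |8−1|=7 ≤ l₃=4 ≤ 8+1=9  ✗
parity: l₁+l₂+l₃ = 13 is odd

triangle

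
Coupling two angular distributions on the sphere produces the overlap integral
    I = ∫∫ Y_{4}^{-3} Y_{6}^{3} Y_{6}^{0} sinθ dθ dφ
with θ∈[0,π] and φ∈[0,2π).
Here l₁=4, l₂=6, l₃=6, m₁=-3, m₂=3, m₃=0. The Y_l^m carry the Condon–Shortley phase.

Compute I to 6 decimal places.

m-sum 0 ✓  L=16 even ✓  2≤6≤10 ✓
Π(2lᵢ+1) = 9×13×13 = 1521
triangle coeff Δ(4,6,6) = 1/15315300
Σ_t [0,4]: t=0:+1/829440 t=1:−1/25920 t=2:+1/9216 t=3:−1/25920 t=4:+1/829440 = 7/207360
(3j)²=28/2431 [(4 6 6; 0 0 0)], sign=+1
Σ_t [3,4]: t=3:−1/207360 t=4:+1/103680 = 1/207360
(3j)²=21/2431 [(4 6 6; -3 3 0)], sign=+1
⇒ 4πI² = 5292/34969
I = (+1)√(5292/34969/(4π)) = 0.10973960

0.109740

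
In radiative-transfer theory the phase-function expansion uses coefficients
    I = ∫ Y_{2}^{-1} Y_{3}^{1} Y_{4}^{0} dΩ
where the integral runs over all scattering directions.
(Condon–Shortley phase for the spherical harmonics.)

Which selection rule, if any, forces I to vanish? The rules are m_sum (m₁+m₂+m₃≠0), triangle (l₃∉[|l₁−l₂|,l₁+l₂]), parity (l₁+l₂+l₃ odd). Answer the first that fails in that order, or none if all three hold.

parity

Σmᵢ = 0  ✓
l₃∈[|l₁−l₂|,l₁+l₂]=[1,5], have l₃=4  ✓
Σlᵢ = 9 ⇒ odd  ✗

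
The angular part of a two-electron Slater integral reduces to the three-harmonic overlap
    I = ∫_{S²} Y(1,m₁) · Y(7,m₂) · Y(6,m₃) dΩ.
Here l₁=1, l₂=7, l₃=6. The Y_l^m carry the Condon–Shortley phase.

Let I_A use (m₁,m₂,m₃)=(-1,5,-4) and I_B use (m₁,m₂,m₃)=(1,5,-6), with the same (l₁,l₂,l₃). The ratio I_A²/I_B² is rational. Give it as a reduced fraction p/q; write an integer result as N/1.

66/1

l's match ⇒ only the (l;m) 3-j factors differ between A and B.
A: triangle coeff Δ(1,7,6) = 1/1365; Σ_t [2,2]: t=2:+1/14515200 = 1/14515200; (3j)²=22/455 [(1 7 6; -1 5 -4)], sign=+1
B: triangle coeff Δ(1,7,6) = 1/1365; Σ_t [0,0]: t=0:+1/958003200 = 1/958003200; (3j)²=1/1365 [(1 7 6; 1 5 -6)], sign=+1
I_A²/I_B² = (22/455)/(1/1365) = 66/1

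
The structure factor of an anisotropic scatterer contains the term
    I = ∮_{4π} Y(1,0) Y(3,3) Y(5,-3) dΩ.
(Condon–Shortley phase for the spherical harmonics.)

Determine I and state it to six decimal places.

l₃=5 ∉ [2,4] — triangle fails ⇒ I = 0

0.000000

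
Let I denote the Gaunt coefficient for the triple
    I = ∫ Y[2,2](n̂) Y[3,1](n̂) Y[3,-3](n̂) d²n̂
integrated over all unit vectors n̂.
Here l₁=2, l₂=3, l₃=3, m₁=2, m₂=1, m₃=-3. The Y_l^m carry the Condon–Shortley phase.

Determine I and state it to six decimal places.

Checks pass: Σm=0; 8 even; l₃=3∈[1,5].
(2·2+1)(2·3+1)(2·3+1) = 245
Δ: 2! 2! 4! / 9! → 1/3780
sum: t=0:+1/24 t=1:−1/4 t=2:+1/24 = -1/6
3j²(2 3 3; 0 0 0) = Δ·Π!·Σ² = 4/105  (sign +1)
sum: t=0:+1/96 = 1/96
3j²(2 3 3; 2 1 -3) = Δ·Π!·Σ² = 1/42  (sign +1)
combine: 4πI² = 245·4/105·1/42 = 2/9
take √, sign +1: I = 0.13298076

0.132981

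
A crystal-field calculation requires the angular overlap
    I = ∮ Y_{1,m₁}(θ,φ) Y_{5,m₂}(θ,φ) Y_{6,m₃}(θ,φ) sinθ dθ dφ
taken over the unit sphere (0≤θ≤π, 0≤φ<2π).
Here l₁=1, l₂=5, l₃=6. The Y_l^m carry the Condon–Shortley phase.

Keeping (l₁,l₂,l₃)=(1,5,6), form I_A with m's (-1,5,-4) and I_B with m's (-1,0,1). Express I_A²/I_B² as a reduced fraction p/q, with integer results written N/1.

1/21

Same 1,5,6: normalisation and zero-m 3j drop out of the ratio.
A: Δ: 0! 2! 10! / 13! → 1/858; sum: t=0:+1/7257600 = 1/7257600; 3j²(1 5 6; -1 5 -4) = Δ·Π!·Σ² = 1/858  (sign +1)
B: Δ: 0! 2! 10! / 13! → 1/858; sum: t=0:+1/28800 = 1/28800; 3j²(1 5 6; -1 0 1) = Δ·Π!·Σ² = 7/286  (sign -1)
I_A²/I_B² = (1/858)/(7/286) = 1/21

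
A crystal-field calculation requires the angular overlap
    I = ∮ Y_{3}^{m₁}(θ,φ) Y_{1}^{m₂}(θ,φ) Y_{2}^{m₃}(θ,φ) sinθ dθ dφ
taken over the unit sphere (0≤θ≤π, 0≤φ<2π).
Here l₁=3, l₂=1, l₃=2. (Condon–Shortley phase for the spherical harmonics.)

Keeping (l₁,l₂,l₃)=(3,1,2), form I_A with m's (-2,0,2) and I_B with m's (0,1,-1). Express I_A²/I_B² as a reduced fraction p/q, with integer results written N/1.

5/3

Shared (l₁,l₂,l₃)=(3,1,2): N and (l;000)² cancel in I_A²/I_B².
A: Δ = 2!·4!·0!/7! = 1/105; Racah Σ t=1..1: t=1:−1/24 = -1/24; ⇒ 3j(3 1 2; -2 0 2)² = 1/21, sgn -1
B: Δ = 2!·4!·0!/7! = 1/105; Racah Σ t=2..2: t=2:+1/12 = 1/12; ⇒ 3j(3 1 2; 0 1 -1)² = 1/35, sgn -1
I_A²/I_B² = (1/21)/(1/35) = 5/3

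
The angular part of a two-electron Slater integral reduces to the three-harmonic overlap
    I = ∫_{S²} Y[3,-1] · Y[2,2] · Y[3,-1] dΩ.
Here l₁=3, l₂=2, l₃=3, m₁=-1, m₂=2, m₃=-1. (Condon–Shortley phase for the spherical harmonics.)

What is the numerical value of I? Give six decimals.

0.206013

Rules hold: Σm=0, L=8 even, 1≤3≤5.
N = 7·5·7 = 245
Δ = 2!·4!·2!/9! = 1/3780
Racah Σ t=0..2: t=0:+1/24 t=1:−1/4 t=2:+1/24 = -1/6
⇒ 3j(3 2 3; 0 0 0)² = 4/105, sgn +1
Racah Σ t=2..2: t=2:+1/16 = 1/16
⇒ 3j(3 2 3; -1 2 -1)² = 2/35, sgn +1
4πI² = N·(3j₀)²·(3jₘ)² = 8/15
I = +1·√(0.533333/4π) = 0.20601291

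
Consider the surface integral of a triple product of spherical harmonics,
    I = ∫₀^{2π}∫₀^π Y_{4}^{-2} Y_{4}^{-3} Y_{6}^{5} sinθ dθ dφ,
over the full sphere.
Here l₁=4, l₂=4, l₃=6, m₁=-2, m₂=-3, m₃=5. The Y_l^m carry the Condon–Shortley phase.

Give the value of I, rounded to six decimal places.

m-sum 0 ✓  L=14 even ✓  0≤6≤8 ✓
Π(2lᵢ+1) = 9×9×13 = 1053
triangle coeff Δ(4,4,6) = 1/1261260
Σ_t [0,2]: t=0:+1/4608 t=1:−1/1296 t=2:+1/4608 = -7/20736
(3j)²=20/1287 [(4 4 6; 0 0 0)], sign=-1
Σ_t [0,1]: t=0:+1/172800 t=1:−1/86400 = -1/172800
(3j)²=1/130 [(4 4 6; -2 -3 5)], sign=+1
⇒ 4πI² = 18/143
I = (-1)√(18/143/(4π)) = -0.10008369

-0.100084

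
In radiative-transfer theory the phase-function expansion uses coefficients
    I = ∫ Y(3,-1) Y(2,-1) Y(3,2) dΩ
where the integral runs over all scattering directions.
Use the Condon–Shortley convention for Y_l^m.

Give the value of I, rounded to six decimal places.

0.162868

Checks pass: Σm=0; 8 even; l₃=3∈[1,5].
(2·3+1)(2·2+1)(2·3+1) = 245
Δ: 2! 4! 2! / 9! → 1/3780
sum: t=0:+1/24 t=1:−1/4 t=2:+1/24 = -1/6
3j²(3 2 3; 0 0 0) = Δ·Π!·Σ² = 4/105  (sign +1)
sum: t=0:+1/48 t=1:−1/12 = -1/16
3j²(3 2 3; -1 -1 2) = Δ·Π!·Σ² = 1/28  (sign +1)
combine: 4πI² = 245·4/105·1/28 = 1/3
take √, sign +1: I = 0.16286750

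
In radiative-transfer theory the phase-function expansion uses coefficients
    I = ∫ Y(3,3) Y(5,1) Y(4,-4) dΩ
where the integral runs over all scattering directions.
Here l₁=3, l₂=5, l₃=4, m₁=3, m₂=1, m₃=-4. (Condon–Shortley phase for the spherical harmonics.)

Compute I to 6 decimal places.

0.050679

Rules hold: Σm=0, L=12 even, 2≤4≤8.
N = 7·11·9 = 693
Δ = 4!·2!·6!/13! = 1/180180
Racah Σ t=1..3: t=1:−1/576 t=2:+1/144 t=3:−1/576 = 1/288
⇒ 3j(3 5 4; 0 0 0)² = 20/1001, sgn +1
Racah Σ t=0..0: t=0:+1/34560 = 1/34560
⇒ 3j(3 5 4; 3 1 -4)² = 1/429, sgn +1
4πI² = N·(3j₀)²·(3jₘ)² = 60/1859
I = +1·√(0.0322754/4π) = 0.05067935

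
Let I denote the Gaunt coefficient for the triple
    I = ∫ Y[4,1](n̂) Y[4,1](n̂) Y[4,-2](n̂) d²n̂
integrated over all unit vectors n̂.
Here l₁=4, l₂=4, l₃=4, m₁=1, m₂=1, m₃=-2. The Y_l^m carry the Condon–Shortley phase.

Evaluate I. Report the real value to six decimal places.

Rules hold: Σm=0, L=12 even, 0≤4≤8.
N = 9·9·9 = 729
Δ = 4!·4!·4!/13! = 1/450450
Racah Σ t=0..4: t=0:+1/13824 t=1:−1/216 t=2:+1/64 t=3:−1/216 t=4:+1/13824 = 5/768
⇒ 3j(4 4 4; 0 0 0)² = 18/1001, sgn +1
Racah Σ t=1..3: t=1:−1/576 t=2:+1/144 t=3:−1/576 = 1/288
⇒ 3j(4 4 4; 1 1 -2)² = 20/1001, sgn +1
4πI² = N·(3j₀)²·(3jₘ)² = 262440/1002001
I = +1·√(0.261916/4π) = 0.14436968

0.144370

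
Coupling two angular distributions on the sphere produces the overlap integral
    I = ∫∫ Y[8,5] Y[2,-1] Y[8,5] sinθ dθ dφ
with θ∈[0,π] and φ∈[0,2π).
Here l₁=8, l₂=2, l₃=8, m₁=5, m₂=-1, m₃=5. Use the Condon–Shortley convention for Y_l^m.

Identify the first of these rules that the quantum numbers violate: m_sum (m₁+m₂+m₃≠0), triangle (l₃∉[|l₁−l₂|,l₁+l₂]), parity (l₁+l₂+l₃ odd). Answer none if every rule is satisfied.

azimuthal sum: 5 − 1 + 5 = 9  ✗
6 ≤ 8 ≤ 10 (triangle on l)
L = 8 + 2 + 8 = 18 (even)

m_sum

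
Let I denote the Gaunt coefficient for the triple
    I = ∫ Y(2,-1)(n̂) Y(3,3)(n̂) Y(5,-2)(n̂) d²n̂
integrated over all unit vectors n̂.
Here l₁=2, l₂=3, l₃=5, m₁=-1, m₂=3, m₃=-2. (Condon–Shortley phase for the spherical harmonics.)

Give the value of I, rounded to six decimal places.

Rules hold: Σm=0, L=10 even, 1≤5≤5.
N = 5·7·11 = 385
Δ = 0!·4!·6!/11! = 1/2310
Racah Σ t=0..0: t=0:+1/144 = 1/144
⇒ 3j(2 3 5; 0 0 0)² = 10/231, sgn -1
Racah Σ t=0..0: t=0:+1/4320 = 1/4320
⇒ 3j(2 3 5; -1 3 -2)² = 1/330, sgn -1
4πI² = N·(3j₀)²·(3jₘ)² = 5/99
I = +1·√(0.0505051/4π) = 0.06339609

0.063396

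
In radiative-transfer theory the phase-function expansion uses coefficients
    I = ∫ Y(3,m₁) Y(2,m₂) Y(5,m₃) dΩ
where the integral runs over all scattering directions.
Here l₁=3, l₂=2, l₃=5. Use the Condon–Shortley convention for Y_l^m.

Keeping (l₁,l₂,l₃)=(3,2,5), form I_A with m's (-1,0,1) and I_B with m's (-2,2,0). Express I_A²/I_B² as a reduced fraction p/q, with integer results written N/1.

18/1

Shared (l₁,l₂,l₃)=(3,2,5): N and (l;000)² cancel in I_A²/I_B².
A: Δ = 0!·6!·4!/11! = 1/2310; Racah Σ t=0..0: t=0:+1/192 = 1/192; ⇒ 3j(3 2 5; -1 0 1)² = 3/77, sgn +1
B: Δ = 0!·6!·4!/11! = 1/2310; Racah Σ t=0..0: t=0:+1/2880 = 1/2880; ⇒ 3j(3 2 5; -2 2 0)² = 1/462, sgn -1
I_A²/I_B² = (3/77)/(1/462) = 18/1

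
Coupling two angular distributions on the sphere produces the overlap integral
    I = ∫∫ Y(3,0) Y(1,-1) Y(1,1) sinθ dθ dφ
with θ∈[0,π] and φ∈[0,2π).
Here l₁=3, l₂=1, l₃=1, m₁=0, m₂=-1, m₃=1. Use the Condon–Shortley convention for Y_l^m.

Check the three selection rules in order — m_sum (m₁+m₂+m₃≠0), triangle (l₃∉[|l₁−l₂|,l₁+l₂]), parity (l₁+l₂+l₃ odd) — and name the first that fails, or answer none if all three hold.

triangle

Σmᵢ = 0  ✓
l₃∈[|l₁−l₂|,l₁+l₂]=[2,4], have l₃=1  ✗
Σlᵢ = 5 ⇒ odd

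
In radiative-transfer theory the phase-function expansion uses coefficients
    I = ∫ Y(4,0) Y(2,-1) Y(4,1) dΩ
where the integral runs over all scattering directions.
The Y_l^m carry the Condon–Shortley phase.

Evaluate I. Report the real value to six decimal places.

m-sum 0 ✓  L=10 even ✓  2≤4≤6 ✓
Π(2lᵢ+1) = 9×5×9 = 405
triangle coeff Δ(4,2,4) = 1/13860
Σ_t [0,2]: t=0:+1/192 t=1:−1/36 t=2:+1/192 = -5/288
(3j)²=20/693 [(4 2 4; 0 0 0)], sign=-1
Σ_t [0,1]: t=0:+1/96 t=1:−1/72 = -1/288
(3j)²=1/462 [(4 2 4; 0 -1 1)], sign=+1
⇒ 4πI² = 150/5929
I = (-1)√(150/5929/(4π)) = -0.04486937

-0.044869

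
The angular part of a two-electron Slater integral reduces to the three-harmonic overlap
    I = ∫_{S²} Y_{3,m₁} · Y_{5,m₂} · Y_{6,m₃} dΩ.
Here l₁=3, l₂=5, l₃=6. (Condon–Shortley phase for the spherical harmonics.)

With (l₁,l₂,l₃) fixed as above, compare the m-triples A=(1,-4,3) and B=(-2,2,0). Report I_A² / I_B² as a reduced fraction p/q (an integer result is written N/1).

8/7

Same 3,5,6: normalisation and zero-m 3j drop out of the ratio.
A: Δ: 2! 4! 8! / 15! → 1/675675; sum: t=0:+1/40320 t=1:−1/241920 = 1/48384; 3j²(3 5 6; 1 -4 3) = Δ·Π!·Σ² = 24/1001  (sign -1)
B: Δ: 2! 4! 8! / 15! → 1/675675; sum: t=1:−1/34560 t=2:+1/8640 = 1/11520; 3j²(3 5 6; -2 2 0) = Δ·Π!·Σ² = 3/143  (sign +1)
I_A²/I_B² = (24/1001)/(3/143) = 8/7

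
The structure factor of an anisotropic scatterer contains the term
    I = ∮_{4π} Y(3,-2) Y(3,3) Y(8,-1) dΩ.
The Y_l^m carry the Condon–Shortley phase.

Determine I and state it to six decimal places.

triangle: need 0≤l₃≤6, have 8; I=0

0.000000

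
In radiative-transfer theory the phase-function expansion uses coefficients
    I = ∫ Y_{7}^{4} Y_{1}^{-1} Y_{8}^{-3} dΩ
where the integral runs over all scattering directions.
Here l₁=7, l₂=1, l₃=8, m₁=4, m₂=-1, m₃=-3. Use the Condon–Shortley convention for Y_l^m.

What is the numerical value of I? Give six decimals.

m-sum 0 ✓  L=16 even ✓  6≤8≤8 ✓
Π(2lᵢ+1) = 15×3×17 = 765
triangle coeff Δ(7,1,8) = 1/2040
Σ_t [0,0]: t=0:+1/25401600 = 1/25401600
(3j)²=8/255 [(7 1 8; 0 0 0)], sign=+1
Σ_t [0,0]: t=0:+1/479001600 = 1/479001600
(3j)²=1/204 [(7 1 8; 4 -1 -3)], sign=-1
⇒ 4πI² = 2/17
I = (-1)√(2/17/(4π)) = -0.09675772

-0.096758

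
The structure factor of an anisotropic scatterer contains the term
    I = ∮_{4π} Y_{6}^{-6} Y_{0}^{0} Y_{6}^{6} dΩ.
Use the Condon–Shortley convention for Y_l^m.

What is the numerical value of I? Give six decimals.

m-sum 0 ✓  L=12 even ✓  6≤6≤6 ✓
Π(2lᵢ+1) = 13×1×13 = 169
triangle coeff Δ(6,0,6) = 1/13
Σ_t [0,0]: t=0:+1/518400 = 1/518400
(3j)²=1/13 [(6 0 6; 0 0 0)], sign=+1
Σ_t [0,0]: t=0:+1/479001600 = 1/479001600
(3j)²=1/13 [(6 0 6; -6 0 6)], sign=+1
⇒ 4πI² = 1/1
I = (+1)√(1/1/(4π)) = 0.28209479

0.282095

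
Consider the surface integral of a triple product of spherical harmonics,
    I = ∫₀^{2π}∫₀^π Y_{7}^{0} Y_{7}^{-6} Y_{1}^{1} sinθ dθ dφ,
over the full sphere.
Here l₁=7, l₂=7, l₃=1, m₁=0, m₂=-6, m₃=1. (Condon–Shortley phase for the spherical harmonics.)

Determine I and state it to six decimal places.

m-sum = 0 − 6 + 1 = -5 ≠ 0 ⇒ I = 0

0.000000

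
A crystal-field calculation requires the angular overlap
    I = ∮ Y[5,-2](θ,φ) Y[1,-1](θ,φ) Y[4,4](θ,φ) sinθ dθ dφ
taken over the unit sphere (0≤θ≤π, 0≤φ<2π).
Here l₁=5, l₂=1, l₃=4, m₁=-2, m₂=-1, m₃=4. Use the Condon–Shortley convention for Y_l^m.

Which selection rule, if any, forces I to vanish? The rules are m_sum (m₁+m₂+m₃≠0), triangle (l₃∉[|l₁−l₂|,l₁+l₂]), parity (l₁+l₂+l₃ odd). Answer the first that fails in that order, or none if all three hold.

Σmᵢ = 1  ✗
l₃∈[|l₁−l₂|,l₁+l₂]=[4,6], have l₃=4
Σlᵢ = 10 ⇒ even

m_sum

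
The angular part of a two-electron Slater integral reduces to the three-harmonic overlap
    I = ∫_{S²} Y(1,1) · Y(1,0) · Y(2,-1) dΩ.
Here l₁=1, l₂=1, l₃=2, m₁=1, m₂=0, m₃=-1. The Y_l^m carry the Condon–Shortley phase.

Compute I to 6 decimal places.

Rules hold: Σm=0, L=4 even, 0≤2≤2.
N = 3·3·5 = 45
Δ = 0!·2!·2!/5! = 1/30
Racah Σ t=0..0: t=0:+1/1 = 1/1
⇒ 3j(1 1 2; 0 0 0)² = 2/15, sgn +1
Racah Σ t=0..0: t=0:+1/2 = 1/2
⇒ 3j(1 1 2; 1 0 -1)² = 1/10, sgn -1
4πI² = N·(3j₀)²·(3jₘ)² = 3/5
I = -1·√(0.6/4π) = -0.21850969

-0.218510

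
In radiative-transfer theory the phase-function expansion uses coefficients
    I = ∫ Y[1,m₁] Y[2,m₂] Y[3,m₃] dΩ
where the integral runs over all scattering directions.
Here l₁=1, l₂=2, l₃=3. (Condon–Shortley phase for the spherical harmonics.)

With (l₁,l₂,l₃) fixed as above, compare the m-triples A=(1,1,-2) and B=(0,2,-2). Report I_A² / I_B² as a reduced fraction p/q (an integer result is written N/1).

Shared (l₁,l₂,l₃)=(1,2,3): N and (l;000)² cancel in I_A²/I_B².
A: Δ = 0!·2!·4!/7! = 1/105; Racah Σ t=0..0: t=0:+1/12 = 1/12; ⇒ 3j(1 2 3; 1 1 -2)² = 2/21, sgn -1
B: Δ = 0!·2!·4!/7! = 1/105; Racah Σ t=0..0: t=0:+1/24 = 1/24; ⇒ 3j(1 2 3; 0 2 -2)² = 1/21, sgn -1
I_A²/I_B² = (2/21)/(1/21) = 2/1

2/1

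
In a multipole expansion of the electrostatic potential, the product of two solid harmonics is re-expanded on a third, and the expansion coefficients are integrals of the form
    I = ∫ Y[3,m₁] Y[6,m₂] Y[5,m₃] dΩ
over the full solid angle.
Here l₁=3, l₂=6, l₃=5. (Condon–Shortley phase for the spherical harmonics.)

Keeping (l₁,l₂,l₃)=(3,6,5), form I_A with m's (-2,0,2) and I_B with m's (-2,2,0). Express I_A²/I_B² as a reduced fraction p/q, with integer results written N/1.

9/2

Same 3,6,5: normalisation and zero-m 3j drop out of the ratio.
A: Δ: 4! 2! 8! / 15! → 1/675675; sum: t=3:−1/8640 t=4:+1/34560 = -1/11520; 3j²(3 6 5; -2 0 2) = Δ·Π!·Σ² = 3/143  (sign +1)
B: Δ: 4! 2! 8! / 15! → 1/675675; sum: t=3:−1/8640 t=4:+1/13824 = -1/23040; 3j²(3 6 5; -2 2 0) = Δ·Π!·Σ² = 2/429  (sign +1)
I_A²/I_B² = (3/143)/(2/429) = 9/2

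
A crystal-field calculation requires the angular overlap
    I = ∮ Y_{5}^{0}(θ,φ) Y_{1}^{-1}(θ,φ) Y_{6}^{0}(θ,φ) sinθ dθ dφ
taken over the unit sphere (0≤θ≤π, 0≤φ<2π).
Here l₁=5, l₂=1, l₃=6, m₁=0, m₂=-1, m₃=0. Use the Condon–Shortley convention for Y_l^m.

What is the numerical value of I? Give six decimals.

0.000000

m-sum = 0 − 1 + 0 = -1 ≠ 0 ⇒ I = 0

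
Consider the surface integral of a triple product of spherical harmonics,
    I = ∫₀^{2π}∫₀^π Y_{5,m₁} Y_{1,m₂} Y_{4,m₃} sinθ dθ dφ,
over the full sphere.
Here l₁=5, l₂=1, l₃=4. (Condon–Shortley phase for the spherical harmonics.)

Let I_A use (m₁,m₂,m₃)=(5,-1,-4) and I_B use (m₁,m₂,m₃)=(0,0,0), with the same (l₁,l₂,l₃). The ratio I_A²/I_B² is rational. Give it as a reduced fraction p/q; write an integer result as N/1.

9/5

l's match ⇒ only the (l;m) 3-j factors differ between A and B.
A: triangle coeff Δ(5,1,4) = 1/495; Σ_t [0,0]: t=0:+1/80640 = 1/80640; (3j)²=1/11 [(5 1 4; 5 -1 -4)], sign=+1
B: triangle coeff Δ(5,1,4) = 1/495; Σ_t [1,1]: t=1:−1/576 = -1/576; (3j)²=5/99 [(5 1 4; 0 0 0)], sign=-1
I_A²/I_B² = (1/11)/(5/99) = 9/5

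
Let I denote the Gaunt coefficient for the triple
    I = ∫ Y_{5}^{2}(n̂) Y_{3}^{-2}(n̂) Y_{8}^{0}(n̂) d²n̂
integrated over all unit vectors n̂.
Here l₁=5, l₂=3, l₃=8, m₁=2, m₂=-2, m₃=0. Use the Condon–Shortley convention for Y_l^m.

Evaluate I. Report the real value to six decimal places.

Rules hold: Σm=0, L=16 even, 2≤8≤8.
N = 11·7·17 = 1309
Δ = 0!·10!·6!/17! = 1/136136
Racah Σ t=0..0: t=0:+1/518400 = 1/518400
⇒ 3j(5 3 8; 0 0 0)² = 56/2431, sgn +1
Racah Σ t=0..0: t=0:+1/3628800 = 1/3628800
⇒ 3j(5 3 8; 2 -2 0)² = 8/2431, sgn +1
4πI² = N·(3j₀)²·(3jₘ)² = 3136/31603
I = +1·√(0.0992311/4π) = 0.08886258

0.088863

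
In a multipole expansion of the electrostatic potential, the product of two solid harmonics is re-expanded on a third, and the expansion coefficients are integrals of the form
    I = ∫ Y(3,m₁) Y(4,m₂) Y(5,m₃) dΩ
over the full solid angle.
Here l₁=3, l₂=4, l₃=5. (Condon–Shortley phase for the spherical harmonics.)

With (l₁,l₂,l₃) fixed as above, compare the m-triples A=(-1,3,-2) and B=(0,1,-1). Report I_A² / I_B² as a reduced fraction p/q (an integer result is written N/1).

Same 3,4,5: normalisation and zero-m 3j drop out of the ratio.
A: Δ: 2! 4! 6! / 13! → 1/180180; sum: t=1:−1/4320 t=2:+1/960 = 7/8640; 3j²(3 4 5; -1 3 -2) = Δ·Π!·Σ² = 343/12870  (sign -1)
B: Δ: 2! 4! 6! / 13! → 1/180180; sum: t=0:+1/1440 t=1:−1/192 t=2:+1/432 = -19/8640; 3j²(3 4 5; 0 1 -1) = Δ·Π!·Σ² = 361/30030  (sign -1)
I_A²/I_B² = (343/12870)/(361/30030) = 2401/1083

2401/1083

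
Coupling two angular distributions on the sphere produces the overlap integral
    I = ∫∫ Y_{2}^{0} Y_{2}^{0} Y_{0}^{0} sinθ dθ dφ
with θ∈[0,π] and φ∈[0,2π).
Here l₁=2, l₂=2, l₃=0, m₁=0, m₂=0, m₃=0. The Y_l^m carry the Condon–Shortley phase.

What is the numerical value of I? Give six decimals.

Checks pass: Σm=0; 4 even; l₃=0∈[0,4].
(2·2+1)(2·2+1)(2·0+1) = 25
Δ: 4! 0! 0! / 5! → 1/5
sum: t=2:+1/4 = 1/4
3j²(2 2 0; 0 0 0) = Δ·Π!·Σ² = 1/5  (sign +1)
(m-triple is (0,0,0) — same symbol as above.)
combine: 4πI² = 25·1/5·1/5 = 1/1
take √, sign +1: I = 0.28209479

0.282095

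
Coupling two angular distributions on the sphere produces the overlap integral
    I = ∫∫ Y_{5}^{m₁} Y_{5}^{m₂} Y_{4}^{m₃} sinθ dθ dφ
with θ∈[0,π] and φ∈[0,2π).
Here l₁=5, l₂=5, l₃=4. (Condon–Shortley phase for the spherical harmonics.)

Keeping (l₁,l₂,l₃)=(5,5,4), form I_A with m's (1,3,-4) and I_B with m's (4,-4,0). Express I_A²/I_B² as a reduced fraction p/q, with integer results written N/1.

5/3

Same 5,5,4: normalisation and zero-m 3j drop out of the ratio.
A: Δ: 6! 4! 4! / 15! → 1/3153150; sum: t=4:+1/27648 = 1/27648; 3j²(5 5 4; 1 3 -4) = Δ·Π!·Σ² = 10/429  (sign +1)
B: Δ: 6! 4! 4! / 15! → 1/3153150; sum: t=0:+1/25920 t=1:−1/69120 = 1/41472; 3j²(5 5 4; 4 -4 0) = Δ·Π!·Σ² = 2/143  (sign +1)
I_A²/I_B² = (10/429)/(2/143) = 5/3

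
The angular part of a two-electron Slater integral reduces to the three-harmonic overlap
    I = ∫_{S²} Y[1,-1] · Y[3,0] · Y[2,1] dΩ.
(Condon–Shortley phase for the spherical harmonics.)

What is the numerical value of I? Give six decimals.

Checks pass: Σm=0; 6 even; l₃=2∈[2,4].
(2·1+1)(2·3+1)(2·2+1) = 105
Δ: 2! 0! 4! / 7! → 1/105
sum: t=1:−1/4 = -1/4
3j²(1 3 2; 0 0 0) = Δ·Π!·Σ² = 3/35  (sign -1)
sum: t=2:+1/12 = 1/12
3j²(1 3 2; -1 0 1) = Δ·Π!·Σ² = 1/35  (sign -1)
combine: 4πI² = 105·3/35·1/35 = 9/35
take √, sign +1: I = 0.14304817

0.143048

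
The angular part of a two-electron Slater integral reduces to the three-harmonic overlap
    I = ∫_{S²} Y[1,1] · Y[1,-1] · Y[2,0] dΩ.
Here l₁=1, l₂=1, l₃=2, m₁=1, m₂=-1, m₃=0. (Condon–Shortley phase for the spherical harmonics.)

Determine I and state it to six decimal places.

0.126157

m-sum 0 ✓  L=4 even ✓  0≤2≤2 ✓
Π(2lᵢ+1) = 3×3×5 = 45
triangle coeff Δ(1,1,2) = 1/30
Σ_t [0,0]: t=0:+1/1 = 1/1
(3j)²=2/15 [(1 1 2; 0 0 0)], sign=+1
Σ_t [0,0]: t=0:+1/4 = 1/4
(3j)²=1/30 [(1 1 2; 1 -1 0)], sign=+1
⇒ 4πI² = 1/5
I = (+1)√(1/5/(4π)) = 0.12615663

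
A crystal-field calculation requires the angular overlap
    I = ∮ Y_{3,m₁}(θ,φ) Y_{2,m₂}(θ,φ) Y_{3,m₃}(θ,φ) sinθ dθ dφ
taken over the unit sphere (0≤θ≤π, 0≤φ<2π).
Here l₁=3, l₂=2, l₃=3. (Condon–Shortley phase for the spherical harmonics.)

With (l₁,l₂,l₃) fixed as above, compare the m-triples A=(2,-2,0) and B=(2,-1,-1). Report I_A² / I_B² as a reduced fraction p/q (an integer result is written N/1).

4/3

Same 3,2,3: normalisation and zero-m 3j drop out of the ratio.
A: Δ: 2! 4! 2! / 9! → 1/3780; sum: t=0:+1/24 = 1/24; 3j²(3 2 3; 2 -2 0) = Δ·Π!·Σ² = 1/21  (sign -1)
B: Δ: 2! 4! 2! / 9! → 1/3780; sum: t=0:+1/12 t=1:−1/48 = 1/16; 3j²(3 2 3; 2 -1 -1) = Δ·Π!·Σ² = 1/28  (sign +1)
I_A²/I_B² = (1/21)/(1/28) = 4/3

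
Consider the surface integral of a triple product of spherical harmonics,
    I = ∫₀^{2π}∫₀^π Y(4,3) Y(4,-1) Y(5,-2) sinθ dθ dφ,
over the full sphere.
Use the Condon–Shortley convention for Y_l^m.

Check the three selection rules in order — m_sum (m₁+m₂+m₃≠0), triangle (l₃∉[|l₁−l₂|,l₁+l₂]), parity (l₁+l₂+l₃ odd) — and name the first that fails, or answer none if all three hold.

azimuthal sum: 3 − 1 − 2 = 0  ✓
0 ≤ 5 ≤ 8 (triangle on l)  ✓
L = 4 + 4 + 5 = 13 (odd)  ✗

parity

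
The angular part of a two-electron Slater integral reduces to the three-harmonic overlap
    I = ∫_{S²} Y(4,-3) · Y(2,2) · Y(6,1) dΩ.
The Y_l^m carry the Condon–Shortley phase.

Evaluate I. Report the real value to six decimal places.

-0.035563

Rules hold: Σm=0, L=12 even, 2≤6≤6.
N = 9·5·13 = 585
Δ = 0!·8!·4!/13! = 1/6435
Racah Σ t=0..0: t=0:+1/2304 = 1/2304
⇒ 3j(4 2 6; 0 0 0)² = 5/143, sgn +1
Racah Σ t=0..0: t=0:+1/120960 = 1/120960
⇒ 3j(4 2 6; -3 2 1)² = 1/1287, sgn -1
4πI² = N·(3j₀)²·(3jₘ)² = 25/1573
I = -1·√(0.0158932/4π) = -0.03556319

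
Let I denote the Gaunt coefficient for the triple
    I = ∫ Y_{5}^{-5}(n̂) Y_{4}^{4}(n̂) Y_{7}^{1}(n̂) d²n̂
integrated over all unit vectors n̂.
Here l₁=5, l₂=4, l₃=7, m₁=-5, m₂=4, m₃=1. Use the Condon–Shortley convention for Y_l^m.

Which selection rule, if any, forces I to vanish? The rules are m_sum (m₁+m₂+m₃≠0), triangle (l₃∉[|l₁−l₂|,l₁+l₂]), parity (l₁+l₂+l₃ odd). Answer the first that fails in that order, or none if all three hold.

azimuthal sum: -5 + 4 + 1 = 0  ✓
1 ≤ 7 ≤ 9 (triangle on l)  ✓
L = 5 + 4 + 7 = 16 (even)  ✓

none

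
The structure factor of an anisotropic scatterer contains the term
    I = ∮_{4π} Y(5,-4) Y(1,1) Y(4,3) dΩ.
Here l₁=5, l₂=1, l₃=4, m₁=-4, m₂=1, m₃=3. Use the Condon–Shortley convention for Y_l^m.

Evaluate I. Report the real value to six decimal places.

m-sum 0 ✓  L=10 even ✓  4≤4≤6 ✓
Π(2lᵢ+1) = 11×3×9 = 297
triangle coeff Δ(5,1,4) = 1/495
Σ_t [1,1]: t=1:−1/576 = -1/576
(3j)²=5/99 [(5 1 4; 0 0 0)], sign=-1
Σ_t [2,2]: t=2:+1/10080 = 1/10080
(3j)²=4/55 [(5 1 4; -4 1 3)], sign=-1
⇒ 4πI² = 12/11
I = (+1)√(12/11/(4π)) = 0.29463840

0.294638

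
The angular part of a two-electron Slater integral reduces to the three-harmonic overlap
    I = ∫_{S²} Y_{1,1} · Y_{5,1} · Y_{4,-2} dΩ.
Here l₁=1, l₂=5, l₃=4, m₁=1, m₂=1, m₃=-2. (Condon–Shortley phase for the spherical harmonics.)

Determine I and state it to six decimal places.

Rules hold: Σm=0, L=10 even, 4≤4≤6.
N = 3·11·9 = 297
Δ = 2!·0!·8!/11! = 1/495
Racah Σ t=1..1: t=1:−1/576 = -1/576
⇒ 3j(1 5 4; 0 0 0)² = 5/99, sgn -1
Racah Σ t=0..0: t=0:+1/2880 = 1/2880
⇒ 3j(1 5 4; 1 1 -2)² = 2/165, sgn +1
4πI² = N·(3j₀)²·(3jₘ)² = 2/11
I = -1·√(0.181818/4π) = -0.12028562

-0.120286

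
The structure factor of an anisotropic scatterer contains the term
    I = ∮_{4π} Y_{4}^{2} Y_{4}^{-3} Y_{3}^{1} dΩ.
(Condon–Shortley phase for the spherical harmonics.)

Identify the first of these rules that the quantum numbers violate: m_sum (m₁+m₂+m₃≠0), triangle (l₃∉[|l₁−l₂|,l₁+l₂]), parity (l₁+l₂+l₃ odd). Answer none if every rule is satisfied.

parity

azimuthal sum: 2 − 3 + 1 = 0  ✓
0 ≤ 3 ≤ 8 (triangle on l)  ✓
L = 4 + 4 + 3 = 11 (odd)  ✗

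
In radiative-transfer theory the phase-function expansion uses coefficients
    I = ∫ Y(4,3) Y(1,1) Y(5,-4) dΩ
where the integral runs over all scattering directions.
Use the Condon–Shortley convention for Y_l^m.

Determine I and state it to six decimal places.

Checks pass: Σm=0; 10 even; l₃=5∈[3,5].
(2·4+1)(2·1+1)(2·5+1) = 297
Δ: 0! 8! 2! / 11! → 1/495
sum: t=0:+1/576 = 1/576
3j²(4 1 5; 0 0 0) = Δ·Π!·Σ² = 5/99  (sign -1)
sum: t=0:+1/10080 = 1/10080
3j²(4 1 5; 3 1 -4) = Δ·Π!·Σ² = 4/55  (sign -1)
combine: 4πI² = 297·5/99·4/55 = 12/11
take √, sign +1: I = 0.29463840

0.294638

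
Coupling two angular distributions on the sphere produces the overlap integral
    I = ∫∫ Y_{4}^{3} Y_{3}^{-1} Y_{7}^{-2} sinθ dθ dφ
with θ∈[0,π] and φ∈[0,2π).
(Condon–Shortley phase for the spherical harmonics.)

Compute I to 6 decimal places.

0.090400

Checks pass: Σm=0; 14 even; l₃=7∈[1,7].
(2·4+1)(2·3+1)(2·7+1) = 945
Δ: 0! 8! 6! / 15! → 1/45045
sum: t=0:+1/20736 = 1/20736
3j²(4 3 7; 0 0 0) = Δ·Π!·Σ² = 35/1287  (sign -1)
sum: t=0:+1/241920 = 1/241920
3j²(4 3 7; 3 -1 -2) = Δ·Π!·Σ² = 4/1001  (sign -1)
combine: 4πI² = 945·35/1287·4/1001 = 2100/20449
take √, sign +1: I = 0.09040005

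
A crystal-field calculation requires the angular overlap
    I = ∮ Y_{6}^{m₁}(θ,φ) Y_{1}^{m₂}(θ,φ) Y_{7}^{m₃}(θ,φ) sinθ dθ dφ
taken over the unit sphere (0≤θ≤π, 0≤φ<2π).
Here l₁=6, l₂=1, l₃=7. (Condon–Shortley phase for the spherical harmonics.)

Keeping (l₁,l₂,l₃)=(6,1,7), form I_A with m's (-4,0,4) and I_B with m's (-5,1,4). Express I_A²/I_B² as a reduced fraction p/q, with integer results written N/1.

11/1

Shared (l₁,l₂,l₃)=(6,1,7): N and (l;000)² cancel in I_A²/I_B².
A: Δ = 0!·12!·2!/15! = 1/1365; Racah Σ t=0..0: t=0:+1/7257600 = 1/7257600; ⇒ 3j(6 1 7; -4 0 4)² = 11/455, sgn -1
B: Δ = 0!·12!·2!/15! = 1/1365; Racah Σ t=0..0: t=0:+1/79833600 = 1/79833600; ⇒ 3j(6 1 7; -5 1 4)² = 1/455, sgn -1
I_A²/I_B² = (11/455)/(1/455) = 11/1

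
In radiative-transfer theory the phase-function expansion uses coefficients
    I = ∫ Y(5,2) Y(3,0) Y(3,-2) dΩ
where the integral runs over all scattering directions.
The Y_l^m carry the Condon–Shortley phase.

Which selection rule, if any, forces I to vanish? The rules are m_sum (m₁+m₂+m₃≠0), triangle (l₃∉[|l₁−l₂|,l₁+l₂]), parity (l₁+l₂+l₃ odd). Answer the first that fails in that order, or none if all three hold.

m₁+m₂+m₃ = 2 + 0 − 2 = 0  ✓
triangle: |5−3|=2 ≤ l₃=3 ≤ 5+3=8  ✓
parity: l₁+l₂+l₃ = 11 is odd  ✗

parity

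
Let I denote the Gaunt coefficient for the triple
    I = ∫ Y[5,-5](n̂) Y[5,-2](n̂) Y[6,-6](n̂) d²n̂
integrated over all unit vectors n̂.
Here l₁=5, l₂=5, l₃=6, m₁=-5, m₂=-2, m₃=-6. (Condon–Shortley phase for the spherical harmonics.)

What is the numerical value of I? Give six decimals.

m-sum = -5 − 2 − 6 = -13 ≠ 0 ⇒ I = 0

0.000000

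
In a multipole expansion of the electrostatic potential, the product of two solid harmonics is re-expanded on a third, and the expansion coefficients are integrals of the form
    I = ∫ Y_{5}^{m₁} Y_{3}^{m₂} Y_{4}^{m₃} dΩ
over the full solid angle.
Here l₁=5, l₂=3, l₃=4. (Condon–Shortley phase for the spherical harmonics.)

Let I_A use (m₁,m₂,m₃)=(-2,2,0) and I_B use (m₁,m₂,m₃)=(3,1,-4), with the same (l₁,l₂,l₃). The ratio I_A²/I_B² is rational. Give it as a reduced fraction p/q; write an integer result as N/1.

l's match ⇒ only the (l;m) 3-j factors differ between A and B.
A: triangle coeff Δ(5,3,4) = 1/180180; Σ_t [3,4]: t=3:−1/576 t=4:+1/864 = -1/1728; (3j)²=5/1287 [(5 3 4; -2 2 0)], sign=-1
B: triangle coeff Δ(5,3,4) = 1/180180; Σ_t [2,2]: t=2:+1/5760 = 1/5760; (3j)²=56/2145 [(5 3 4; 3 1 -4)], sign=+1
I_A²/I_B² = (5/1287)/(56/2145) = 25/168

25/168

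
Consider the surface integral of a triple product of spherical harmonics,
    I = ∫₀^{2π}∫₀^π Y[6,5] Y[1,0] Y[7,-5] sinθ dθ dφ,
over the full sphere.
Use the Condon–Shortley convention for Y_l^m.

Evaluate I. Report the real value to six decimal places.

m-sum 0 ✓  L=14 even ✓  5≤7≤7 ✓
Π(2lᵢ+1) = 13×3×15 = 585
triangle coeff Δ(6,1,7) = 1/1365
Σ_t [0,0]: t=0:+1/518400 = 1/518400
(3j)²=7/195 [(6 1 7; 0 0 0)], sign=-1
Σ_t [0,0]: t=0:+1/39916800 = 1/39916800
(3j)²=8/455 [(6 1 7; 5 0 -5)], sign=+1
⇒ 4πI² = 24/65
I = (-1)√(24/65/(4π)) = -0.17141310

-0.171413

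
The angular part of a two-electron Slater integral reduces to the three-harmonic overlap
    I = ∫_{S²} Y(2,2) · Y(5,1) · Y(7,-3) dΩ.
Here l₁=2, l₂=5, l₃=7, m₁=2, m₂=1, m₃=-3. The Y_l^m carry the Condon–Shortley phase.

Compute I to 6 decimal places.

Rules hold: Σm=0, L=14 even, 3≤7≤7.
N = 5·11·15 = 825
Δ = 0!·4!·10!/15! = 1/15015
Racah Σ t=0..0: t=0:+1/57600 = 1/57600
⇒ 3j(2 5 7; 0 0 0)² = 21/715, sgn -1
Racah Σ t=0..0: t=0:+1/414720 = 1/414720
⇒ 3j(2 5 7; 2 1 -3)² = 2/143, sgn +1
4πI² = N·(3j₀)²·(3jₘ)² = 630/1859
I = -1·√(0.338892/4π) = -0.16421985

-0.164220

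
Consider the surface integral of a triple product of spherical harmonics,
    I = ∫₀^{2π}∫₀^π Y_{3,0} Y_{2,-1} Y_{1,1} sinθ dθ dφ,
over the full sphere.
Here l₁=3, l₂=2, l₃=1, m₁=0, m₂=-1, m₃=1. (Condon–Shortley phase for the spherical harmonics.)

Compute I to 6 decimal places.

Checks pass: Σm=0; 6 even; l₃=1∈[1,5].
(2·3+1)(2·2+1)(2·1+1) = 105
Δ: 4! 2! 0! / 7! → 1/105
sum: t=2:+1/4 = 1/4
3j²(3 2 1; 0 0 0) = Δ·Π!·Σ² = 3/35  (sign -1)
sum: t=1:−1/12 = -1/12
3j²(3 2 1; 0 -1 1) = Δ·Π!·Σ² = 1/35  (sign -1)
combine: 4πI² = 105·3/35·1/35 = 9/35
take √, sign +1: I = 0.14304817

0.143048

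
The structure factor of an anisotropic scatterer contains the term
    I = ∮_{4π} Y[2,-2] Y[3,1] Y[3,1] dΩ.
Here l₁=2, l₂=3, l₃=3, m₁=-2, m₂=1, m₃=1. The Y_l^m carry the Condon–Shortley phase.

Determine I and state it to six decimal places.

0.206013

Checks pass: Σm=0; 8 even; l₃=3∈[1,5].
(2·2+1)(2·3+1)(2·3+1) = 245
Δ: 2! 2! 4! / 9! → 1/3780
sum: t=0:+1/24 t=1:−1/4 t=2:+1/24 = -1/6
3j²(2 3 3; 0 0 0) = Δ·Π!·Σ² = 4/105  (sign +1)
sum: t=2:+1/16 = 1/16
3j²(2 3 3; -2 1 1) = Δ·Π!·Σ² = 2/35  (sign +1)
combine: 4πI² = 245·4/105·2/35 = 8/15
take √, sign +1: I = 0.20601291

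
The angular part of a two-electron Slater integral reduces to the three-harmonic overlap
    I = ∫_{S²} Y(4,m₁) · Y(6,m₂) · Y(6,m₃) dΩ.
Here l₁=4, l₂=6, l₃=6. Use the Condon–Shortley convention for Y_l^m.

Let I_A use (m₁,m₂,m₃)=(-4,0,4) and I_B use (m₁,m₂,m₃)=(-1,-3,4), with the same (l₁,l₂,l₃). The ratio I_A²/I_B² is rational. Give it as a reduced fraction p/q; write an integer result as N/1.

10/3

l's match ⇒ only the (l;m) 3-j factors differ between A and B.
A: triangle coeff Δ(4,6,6) = 1/15315300; Σ_t [4,4]: t=4:+1/829440 = 1/829440; (3j)²=35/2431 [(4 6 6; -4 0 4)], sign=+1
B: triangle coeff Δ(4,6,6) = 1/15315300; Σ_t [1,3]: t=1:−1/207360 t=2:+1/120960 t=3:−1/967680 = 1/414720; (3j)²=21/4862 [(4 6 6; -1 -3 4)], sign=+1
I_A²/I_B² = (35/2431)/(21/4862) = 10/3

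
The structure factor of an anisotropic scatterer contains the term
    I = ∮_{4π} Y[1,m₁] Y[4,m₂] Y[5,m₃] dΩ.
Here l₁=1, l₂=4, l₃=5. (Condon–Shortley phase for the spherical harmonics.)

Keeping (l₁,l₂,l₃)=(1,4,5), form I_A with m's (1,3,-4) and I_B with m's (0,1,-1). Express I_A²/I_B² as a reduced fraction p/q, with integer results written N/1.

Shared (l₁,l₂,l₃)=(1,4,5): N and (l;000)² cancel in I_A²/I_B².
A: Δ = 0!·2!·8!/11! = 1/495; Racah Σ t=0..0: t=0:+1/10080 = 1/10080; ⇒ 3j(1 4 5; 1 3 -4)² = 4/55, sgn -1
B: Δ = 0!·2!·8!/11! = 1/495; Racah Σ t=0..0: t=0:+1/720 = 1/720; ⇒ 3j(1 4 5; 0 1 -1)² = 8/165, sgn +1
I_A²/I_B² = (4/55)/(8/165) = 3/2

3/2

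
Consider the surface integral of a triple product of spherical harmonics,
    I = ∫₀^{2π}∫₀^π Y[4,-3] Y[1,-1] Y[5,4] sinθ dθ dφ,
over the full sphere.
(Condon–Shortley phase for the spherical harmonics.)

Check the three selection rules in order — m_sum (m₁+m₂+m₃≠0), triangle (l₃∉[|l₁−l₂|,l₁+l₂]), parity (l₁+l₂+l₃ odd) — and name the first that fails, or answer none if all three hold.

none

azimuthal sum: -3 − 1 + 4 = 0  ✓
3 ≤ 5 ≤ 5 (triangle on l)  ✓
L = 4 + 1 + 5 = 10 (even)  ✓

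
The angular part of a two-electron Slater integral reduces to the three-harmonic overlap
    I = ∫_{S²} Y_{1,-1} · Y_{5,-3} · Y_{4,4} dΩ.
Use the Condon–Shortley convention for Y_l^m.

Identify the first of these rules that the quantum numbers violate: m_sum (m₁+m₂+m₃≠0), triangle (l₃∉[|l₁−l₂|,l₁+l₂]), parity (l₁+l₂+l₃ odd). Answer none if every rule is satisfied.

none

Σmᵢ = 0  ✓
l₃∈[|l₁−l₂|,l₁+l₂]=[4,6], have l₃=4  ✓
Σlᵢ = 10 ⇒ even  ✓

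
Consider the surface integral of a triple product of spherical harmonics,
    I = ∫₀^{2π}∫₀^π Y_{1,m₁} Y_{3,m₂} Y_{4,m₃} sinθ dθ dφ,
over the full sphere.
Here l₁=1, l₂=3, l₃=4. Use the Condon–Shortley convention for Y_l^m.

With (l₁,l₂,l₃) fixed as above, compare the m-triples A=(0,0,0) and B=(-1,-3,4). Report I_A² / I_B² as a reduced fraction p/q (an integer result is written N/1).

4/7

Shared (l₁,l₂,l₃)=(1,3,4): N and (l;000)² cancel in I_A²/I_B².
A: Δ = 0!·2!·6!/9! = 1/252; Racah Σ t=0..0: t=0:+1/36 = 1/36; ⇒ 3j(1 3 4; 0 0 0)² = 4/63, sgn +1
B: Δ = 0!·2!·6!/9! = 1/252; Racah Σ t=0..0: t=0:+1/1440 = 1/1440; ⇒ 3j(1 3 4; -1 -3 4)² = 1/9, sgn +1
I_A²/I_B² = (4/63)/(1/9) = 4/7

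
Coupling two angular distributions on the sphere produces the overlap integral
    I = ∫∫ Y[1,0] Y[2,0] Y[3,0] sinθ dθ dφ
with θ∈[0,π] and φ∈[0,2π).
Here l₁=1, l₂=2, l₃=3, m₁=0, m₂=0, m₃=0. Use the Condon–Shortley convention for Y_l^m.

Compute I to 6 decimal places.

Rules hold: Σm=0, L=6 even, 1≤3≤3.
N = 3·5·7 = 105
Δ = 0!·2!·4!/7! = 1/105
Racah Σ t=0..0: t=0:+1/4 = 1/4
⇒ 3j(1 2 3; 0 0 0)² = 3/35, sgn -1
(m-triple is (0,0,0) — same symbol as above.)
4πI² = N·(3j₀)²·(3jₘ)² = 27/35
I = +1·√(0.771429/4π) = 0.24776670

0.247767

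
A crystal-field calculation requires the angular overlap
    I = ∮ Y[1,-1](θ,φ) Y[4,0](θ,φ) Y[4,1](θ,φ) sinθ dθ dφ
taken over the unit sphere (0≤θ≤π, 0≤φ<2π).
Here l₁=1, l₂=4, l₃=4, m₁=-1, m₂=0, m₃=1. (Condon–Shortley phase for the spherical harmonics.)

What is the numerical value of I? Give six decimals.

L=9 odd ⇒ parity kills the (l;000) factor ⇒ I = 0

0.000000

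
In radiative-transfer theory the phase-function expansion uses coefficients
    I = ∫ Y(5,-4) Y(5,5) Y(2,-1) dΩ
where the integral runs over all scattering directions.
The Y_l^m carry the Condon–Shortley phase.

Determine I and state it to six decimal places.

-0.187924

m-sum 0 ✓  L=12 even ✓  0≤2≤10 ✓
Π(2lᵢ+1) = 11×11×5 = 605
triangle coeff Δ(5,5,2) = 1/38610
Σ_t [3,5]: t=3:−1/2880 t=4:+1/576 t=5:−1/2880 = 1/960
(3j)²=10/429 [(5 5 2; 0 0 0)], sign=+1
Σ_t [8,8]: t=8:+1/80640 = 1/80640
(3j)²=9/286 [(5 5 2; -4 5 -1)], sign=-1
⇒ 4πI² = 75/169
I = (-1)√(75/169/(4π)) = -0.18792404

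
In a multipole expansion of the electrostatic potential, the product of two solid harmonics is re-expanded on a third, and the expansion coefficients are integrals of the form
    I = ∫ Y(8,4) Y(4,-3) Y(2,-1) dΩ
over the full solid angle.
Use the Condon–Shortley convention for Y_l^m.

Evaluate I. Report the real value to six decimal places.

triangle: need 4≤l₃≤12, have 2; I=0

0.000000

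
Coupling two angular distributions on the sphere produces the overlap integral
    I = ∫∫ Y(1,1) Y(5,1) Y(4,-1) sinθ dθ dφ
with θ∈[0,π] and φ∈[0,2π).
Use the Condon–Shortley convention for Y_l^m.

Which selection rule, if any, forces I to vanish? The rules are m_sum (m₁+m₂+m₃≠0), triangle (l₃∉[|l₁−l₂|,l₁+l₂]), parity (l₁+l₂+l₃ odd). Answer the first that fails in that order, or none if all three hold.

m₁+m₂+m₃ = 1 + 1 − 1 = 1  ✗
triangle: |1−5|=4 ≤ l₃=4 ≤ 1+5=6
parity: l₁+l₂+l₃ = 10 is even

m_sum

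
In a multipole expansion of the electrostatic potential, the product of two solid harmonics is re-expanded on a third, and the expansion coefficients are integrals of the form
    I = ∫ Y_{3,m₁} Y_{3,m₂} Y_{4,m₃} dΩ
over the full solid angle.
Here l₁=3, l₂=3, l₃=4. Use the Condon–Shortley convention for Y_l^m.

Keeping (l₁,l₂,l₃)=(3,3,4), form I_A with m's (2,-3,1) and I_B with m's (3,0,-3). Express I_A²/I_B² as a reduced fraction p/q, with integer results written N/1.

10/21

Shared (l₁,l₂,l₃)=(3,3,4): N and (l;000)² cancel in I_A²/I_B².
A: Δ = 2!·4!·4!/11! = 1/34650; Racah Σ t=0..0: t=0:+1/288 = 1/288; ⇒ 3j(3 3 4; 2 -3 1)² = 5/231, sgn -1
B: Δ = 2!·4!·4!/11! = 1/34650; Racah Σ t=0..0: t=0:+1/288 = 1/288; ⇒ 3j(3 3 4; 3 0 -3)² = 1/22, sgn -1
I_A²/I_B² = (5/231)/(1/22) = 10/21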